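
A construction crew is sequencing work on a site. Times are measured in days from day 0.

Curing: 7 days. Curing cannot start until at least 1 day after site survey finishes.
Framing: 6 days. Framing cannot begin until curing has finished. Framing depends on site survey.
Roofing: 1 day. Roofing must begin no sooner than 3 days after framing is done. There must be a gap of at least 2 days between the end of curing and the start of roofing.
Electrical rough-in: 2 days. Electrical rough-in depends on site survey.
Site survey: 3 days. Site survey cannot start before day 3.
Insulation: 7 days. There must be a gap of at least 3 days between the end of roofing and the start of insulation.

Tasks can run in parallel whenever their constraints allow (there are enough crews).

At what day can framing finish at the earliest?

Site survey cannot begin until its own release at day 3. It runs from day 3 to 3 + 3 = day 6.
Curing waits on site survey (finishes day 6, plus 1-day gap → day 7), so it starts at day 7 and finishes at 7 + 7 = day 14.
Framing needs all of curing (finishes day 14); site survey (finishes day 6). That puts its earliest start at day 14; it finishes at 14 + 6 = day 20.

20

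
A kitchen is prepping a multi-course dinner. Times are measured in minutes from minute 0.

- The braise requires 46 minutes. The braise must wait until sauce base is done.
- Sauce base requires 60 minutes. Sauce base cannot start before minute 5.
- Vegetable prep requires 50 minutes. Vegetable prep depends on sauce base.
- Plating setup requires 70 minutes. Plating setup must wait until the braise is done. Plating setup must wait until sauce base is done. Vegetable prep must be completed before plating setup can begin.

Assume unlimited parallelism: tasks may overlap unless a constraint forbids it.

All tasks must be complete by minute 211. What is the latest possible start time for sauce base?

To finish by minute 211, plating setup (duration 70) must start no later than minute 141.
The braise has to be done before plating setup (must start by minute 141). That means finishing by minute 141, i.e. starting by 141 − 46 = minute 95.
Since plating setup (must start by minute 141) depends on it, vegetable prep must finish by minute 141. Backing off its 50-minute duration gives a latest start of minute 91.
Sauce base feeds the braise (must start by minute 95); vegetable prep (must start by minute 91); plating setup (must start by minute 141). Taking the minimum, sauce base must finish by minute 91 and start by 91 − 60 = minute 31.

31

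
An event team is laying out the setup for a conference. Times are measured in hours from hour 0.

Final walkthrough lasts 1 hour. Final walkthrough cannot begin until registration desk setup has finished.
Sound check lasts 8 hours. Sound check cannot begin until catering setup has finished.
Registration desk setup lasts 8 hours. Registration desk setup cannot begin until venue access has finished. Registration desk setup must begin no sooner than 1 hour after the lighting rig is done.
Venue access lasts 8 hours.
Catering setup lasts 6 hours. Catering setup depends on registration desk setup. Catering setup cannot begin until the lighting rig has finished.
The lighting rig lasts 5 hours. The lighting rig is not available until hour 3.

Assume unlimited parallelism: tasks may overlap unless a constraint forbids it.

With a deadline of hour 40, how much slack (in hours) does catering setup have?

The lighting rig waits on its own release at hour 3, so it starts at hour 3 and finishes at 3 + 5 = hour 8.
Venue access has no prerequisites, so it starts at hour 0 and finishes at hour 8.
For registration desk setup: venue access (finishes hour 8); the lighting rig (finishes hour 8, plus 1-hour gap → hour 9). Taking the maximum gives a start of hour 9, and it finishes at 9 + 8 = hour 17.
Catering setup needs all of registration desk setup (finishes hour 17); the lighting rig (finishes hour 8). That puts its earliest start at hour 17; it finishes at 17 + 6 = hour 23.

Working backward from the deadline:
Sound check must finish by hour 40; it takes 8 hours, so it must start by 40 − 8 = hour 32.
Catering setup has to be done before sound check (must start by hour 32). That means finishing by hour 32, i.e. starting by 32 − 6 = hour 26.
So catering setup can start as early as hour 17 and as late as hour 26, giving 26 − 17 = 9 hours of slack.

9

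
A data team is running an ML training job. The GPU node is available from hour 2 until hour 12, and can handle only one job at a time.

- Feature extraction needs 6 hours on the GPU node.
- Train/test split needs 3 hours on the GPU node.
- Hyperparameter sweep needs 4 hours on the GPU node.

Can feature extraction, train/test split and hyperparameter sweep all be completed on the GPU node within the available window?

No

The GPU node window is 12 − 2 = 10 hours.
Running back to back, the jobs need 6 + 3 + 4 = 13 hours on the GPU node.
Since 13 > 10, they cannot all fit.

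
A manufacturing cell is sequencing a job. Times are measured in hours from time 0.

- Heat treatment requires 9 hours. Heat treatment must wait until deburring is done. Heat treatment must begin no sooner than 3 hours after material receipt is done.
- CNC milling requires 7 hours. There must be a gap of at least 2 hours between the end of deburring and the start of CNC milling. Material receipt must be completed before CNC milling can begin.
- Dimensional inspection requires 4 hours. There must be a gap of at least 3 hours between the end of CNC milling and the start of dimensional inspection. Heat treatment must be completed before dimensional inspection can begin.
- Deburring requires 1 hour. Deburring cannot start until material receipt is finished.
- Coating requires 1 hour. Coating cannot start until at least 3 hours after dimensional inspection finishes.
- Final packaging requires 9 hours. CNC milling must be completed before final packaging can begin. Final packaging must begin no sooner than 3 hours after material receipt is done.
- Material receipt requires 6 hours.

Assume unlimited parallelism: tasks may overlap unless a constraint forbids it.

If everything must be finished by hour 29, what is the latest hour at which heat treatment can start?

12

Coating must finish by hour 29; it takes 1 hour, so it must start by 29 − 1 = hour 28.
Dimensional inspection feeds into coating (must start by hour 28, minus 3-hour gap → hour 25); so dimensional inspection must finish by hour 25 and therefore start by hour 21.
Since dimensional inspection (must start by hour 21) depends on it, heat treatment must finish by hour 21. Backing off its 9-hour duration gives a latest start of hour 12.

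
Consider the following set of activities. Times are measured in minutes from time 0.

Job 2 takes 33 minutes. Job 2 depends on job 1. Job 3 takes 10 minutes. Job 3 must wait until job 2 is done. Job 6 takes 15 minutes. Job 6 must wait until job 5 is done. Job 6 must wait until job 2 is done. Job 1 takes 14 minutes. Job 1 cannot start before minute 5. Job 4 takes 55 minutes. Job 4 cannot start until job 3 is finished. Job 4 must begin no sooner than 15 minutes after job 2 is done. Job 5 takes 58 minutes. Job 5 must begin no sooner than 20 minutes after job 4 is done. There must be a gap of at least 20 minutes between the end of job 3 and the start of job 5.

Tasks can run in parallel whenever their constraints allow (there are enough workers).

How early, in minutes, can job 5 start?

After its own release at minute 5, job 1 can start at minute 5 and finishes at minute 19.
Job 2 cannot begin until job 1 (finishes minute 19). It runs from minute 19 to 19 + 33 = minute 52.
Job 3 waits on job 2 (finishes minute 52), so it starts at minute 52 and finishes at 52 + 10 = minute 62.
Job 4 has to wait for job 3 (finishes minute 62); job 2 (finishes minute 52, plus 15-minute gap → minute 67). The latest of these is minute 67, so job 4 runs minute 67 to 67 + 55 = minute 122.
Job 5 waits on job 4 (finishes minute 122, plus 20-minute gap → minute 142); job 3 (finishes minute 62, plus 20-minute gap → minute 82). The latest of these is minute 142, which is the earliest job 5 can start.

142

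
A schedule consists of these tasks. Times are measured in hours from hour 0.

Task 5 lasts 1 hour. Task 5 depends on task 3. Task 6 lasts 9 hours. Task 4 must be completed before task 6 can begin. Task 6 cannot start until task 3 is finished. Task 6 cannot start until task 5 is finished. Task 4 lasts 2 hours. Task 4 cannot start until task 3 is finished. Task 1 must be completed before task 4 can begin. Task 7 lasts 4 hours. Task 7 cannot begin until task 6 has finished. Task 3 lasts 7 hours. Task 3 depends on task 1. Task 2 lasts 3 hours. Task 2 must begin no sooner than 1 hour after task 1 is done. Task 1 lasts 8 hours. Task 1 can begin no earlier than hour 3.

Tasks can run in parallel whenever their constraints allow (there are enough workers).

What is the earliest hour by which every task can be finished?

33

Task 1 waits on its own release at hour 3, so it starts at hour 3 and finishes at 3 + 8 = hour 11.
After task 1 (finishes hour 11), task 3 can start at hour 11 and finishes at hour 18.
Task 5 waits on task 3 (finishes hour 18), so it starts at hour 18 and finishes at 18 + 1 = hour 19.
Task 4 has to wait for task 3 (finishes hour 18); task 1 (finishes hour 11). The latest of these is hour 18, so task 4 runs hour 18 to 18 + 2 = hour 20.
Task 6 has to wait for task 4 (finishes hour 20); task 3 (finishes hour 18); task 5 (finishes hour 19). The latest of these is hour 20, so task 6 runs hour 20 to 20 + 9 = hour 29.
Task 7 waits on task 6 (finishes hour 29), so it starts at hour 29 and finishes at 29 + 4 = hour 33.
After task 1 (finishes hour 11, plus 1-hour gap → hour 12), task 2 can start at hour 12 and finishes at hour 15.
All tasks are finished once the last one completes. Finish times: Task 1 at 11, Task 2 at 15, Task 3 at 18, Task 4 at 20, Task 5 at 19, Task 6 at 29, Task 7 at 33. The latest is hour 33.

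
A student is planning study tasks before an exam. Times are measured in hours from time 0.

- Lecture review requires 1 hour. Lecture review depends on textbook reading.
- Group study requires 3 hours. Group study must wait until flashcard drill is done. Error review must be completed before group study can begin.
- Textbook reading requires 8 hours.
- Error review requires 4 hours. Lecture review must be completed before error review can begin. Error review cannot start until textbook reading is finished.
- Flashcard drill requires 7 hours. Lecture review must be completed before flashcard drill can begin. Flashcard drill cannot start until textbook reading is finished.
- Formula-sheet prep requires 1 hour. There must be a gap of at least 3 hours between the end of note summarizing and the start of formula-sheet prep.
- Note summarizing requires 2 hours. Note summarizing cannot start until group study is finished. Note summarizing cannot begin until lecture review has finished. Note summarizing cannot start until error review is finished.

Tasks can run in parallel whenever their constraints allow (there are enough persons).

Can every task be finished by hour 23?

No

Textbook reading can start immediately at hour 0; it finishes at hour 8.
Lecture review waits on textbook reading (finishes hour 8), so it starts at hour 8 and finishes at 8 + 1 = hour 9.
Error review needs all of lecture review (finishes hour 9); textbook reading (finishes hour 8). That puts its earliest start at hour 9; it finishes at 9 + 4 = hour 13.
For flashcard drill: lecture review (finishes hour 9); textbook reading (finishes hour 8). Taking the maximum gives a start of hour 9, and it finishes at 9 + 7 = hour 16.
Group study cannot start until flashcard drill (finishes hour 16); error review (finishes hour 13). The controlling bound is hour 16, so group study finishes at 16 + 3 = hour 19.
Note summarizing cannot start until group study (finishes hour 19); lecture review (finishes hour 9); error review (finishes hour 13). The controlling bound is hour 19, so note summarizing finishes at 19 + 2 = hour 21.
Formula-sheet prep cannot begin until note summarizing (finishes hour 21, plus 3-hour gap → hour 24). It runs from hour 24 to 24 + 1 = hour 25.
The earliest everything can be done is hour 25, which is after the deadline of 23, so it is not possible.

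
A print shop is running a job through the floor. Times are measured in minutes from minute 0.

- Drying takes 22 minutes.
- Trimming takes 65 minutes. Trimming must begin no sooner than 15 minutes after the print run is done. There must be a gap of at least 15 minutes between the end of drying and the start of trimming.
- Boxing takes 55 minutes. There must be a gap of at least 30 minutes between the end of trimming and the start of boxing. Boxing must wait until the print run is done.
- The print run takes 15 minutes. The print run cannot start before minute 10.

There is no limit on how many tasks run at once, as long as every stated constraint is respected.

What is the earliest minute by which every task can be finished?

190

Drying can start immediately at minute 0; it finishes at minute 22.
After its own release at minute 10, the print run can start at minute 10 and finishes at minute 25.
Trimming needs all of the print run (finishes minute 25, plus 15-minute gap → minute 40); drying (finishes minute 22, plus 15-minute gap → minute 37). That puts its earliest start at minute 40; it finishes at 40 + 65 = minute 105.
Boxing needs all of trimming (finishes minute 105, plus 30-minute gap → minute 135); the print run (finishes minute 25). That puts its earliest start at minute 135; it finishes at 135 + 55 = minute 190.
All tasks are finished once the last one completes. Finish times: The print run at 25, Drying at 22, Trimming at 105, Boxing at 190. The latest is minute 190.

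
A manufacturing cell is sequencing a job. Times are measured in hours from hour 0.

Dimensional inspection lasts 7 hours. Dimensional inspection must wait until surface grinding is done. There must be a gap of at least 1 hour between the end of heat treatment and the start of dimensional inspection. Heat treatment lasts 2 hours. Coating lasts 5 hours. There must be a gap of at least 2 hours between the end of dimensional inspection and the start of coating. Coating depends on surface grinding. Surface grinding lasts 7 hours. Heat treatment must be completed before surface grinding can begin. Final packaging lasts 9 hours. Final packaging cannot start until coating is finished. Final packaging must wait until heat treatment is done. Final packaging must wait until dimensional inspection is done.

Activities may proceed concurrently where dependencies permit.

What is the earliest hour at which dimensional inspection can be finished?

16

Heat treatment has no prerequisites, so it starts at hour 0 and finishes at hour 2.
Surface grinding cannot begin until heat treatment (finishes hour 2). It runs from hour 2 to 2 + 7 = hour 9.
For dimensional inspection: surface grinding (finishes hour 9); heat treatment (finishes hour 2, plus 1-hour gap → hour 3). Taking the maximum gives a start of hour 9, and it finishes at 9 + 7 = hour 16.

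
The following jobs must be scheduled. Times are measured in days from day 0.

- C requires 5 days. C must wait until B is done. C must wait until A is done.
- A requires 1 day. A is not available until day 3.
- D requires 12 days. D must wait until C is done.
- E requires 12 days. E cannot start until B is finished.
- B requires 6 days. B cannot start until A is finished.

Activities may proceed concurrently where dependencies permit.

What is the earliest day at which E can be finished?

A waits on its own release at day 3, so it starts at day 3 and finishes at 3 + 1 = day 4.
After A (finishes day 4), B can start at day 4 and finishes at day 10.
E cannot begin until B (finishes day 10). It runs from day 10 to 10 + 12 = day 22.

22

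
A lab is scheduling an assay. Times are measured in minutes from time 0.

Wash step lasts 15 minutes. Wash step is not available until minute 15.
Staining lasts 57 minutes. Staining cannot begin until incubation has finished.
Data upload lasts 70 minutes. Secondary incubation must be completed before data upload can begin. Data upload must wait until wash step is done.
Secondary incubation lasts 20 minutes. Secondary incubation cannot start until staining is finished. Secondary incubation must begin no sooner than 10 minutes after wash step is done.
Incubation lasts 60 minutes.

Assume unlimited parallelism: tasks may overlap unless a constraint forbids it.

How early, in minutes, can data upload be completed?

Wash step cannot begin until its own release at minute 15. It runs from minute 15 to 15 + 15 = minute 30.
Incubation can start immediately at minute 0; it finishes at minute 60.
After incubation (finishes minute 60), staining can start at minute 60 and finishes at minute 117.
Secondary incubation cannot start until staining (finishes minute 117); wash step (finishes minute 30, plus 10-minute gap → minute 40). The controlling bound is minute 117, so secondary incubation finishes at 117 + 20 = minute 137.
Data upload needs all of secondary incubation (finishes minute 137); wash step (finishes minute 30). That puts its earliest start at minute 137; it finishes at 137 + 70 = minute 207.

207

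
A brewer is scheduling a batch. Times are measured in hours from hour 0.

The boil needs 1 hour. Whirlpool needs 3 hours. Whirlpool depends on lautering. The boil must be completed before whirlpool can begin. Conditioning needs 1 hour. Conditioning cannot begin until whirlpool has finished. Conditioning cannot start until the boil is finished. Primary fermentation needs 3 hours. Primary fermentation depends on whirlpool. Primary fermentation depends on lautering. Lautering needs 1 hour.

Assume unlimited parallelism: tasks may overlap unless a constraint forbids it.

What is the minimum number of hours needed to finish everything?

The boil can start immediately at hour 0; it finishes at hour 1.
Lautering can start immediately at hour 0; it finishes at hour 1.
Whirlpool cannot start until lautering (finishes hour 1); the boil (finishes hour 1). The controlling bound is hour 1, so whirlpool finishes at 1 + 3 = hour 4.
For conditioning: whirlpool (finishes hour 4); the boil (finishes hour 1). Taking the maximum gives a start of hour 4, and it finishes at 4 + 1 = hour 5.
Primary fermentation cannot start until whirlpool (finishes hour 4); lautering (finishes hour 1). The controlling bound is hour 4, so primary fermentation finishes at 4 + 3 = hour 7.
All tasks are finished once the last one completes. Finish times: Lautering at 1, The boil at 1, Whirlpool at 4, Primary fermentation at 7, Conditioning at 5. The latest is hour 7.

7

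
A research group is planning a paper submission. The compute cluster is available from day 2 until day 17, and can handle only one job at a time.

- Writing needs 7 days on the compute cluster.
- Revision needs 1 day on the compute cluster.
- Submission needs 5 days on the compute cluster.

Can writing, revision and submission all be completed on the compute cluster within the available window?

The compute cluster window is 17 − 2 = 15 days.
Running back to back, the jobs need 7 + 1 + 5 = 13 days on the compute cluster.
Since 13 ≤ 15, they fit within the window.

Yes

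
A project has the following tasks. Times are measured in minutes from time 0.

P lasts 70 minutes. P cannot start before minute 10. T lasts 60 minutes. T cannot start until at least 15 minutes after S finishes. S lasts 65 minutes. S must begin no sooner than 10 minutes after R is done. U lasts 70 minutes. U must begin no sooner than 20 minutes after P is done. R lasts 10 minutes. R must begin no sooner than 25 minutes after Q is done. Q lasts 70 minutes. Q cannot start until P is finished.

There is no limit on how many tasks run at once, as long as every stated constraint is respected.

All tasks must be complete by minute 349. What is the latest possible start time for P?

To finish by minute 349, T (duration 60) must start no later than minute 289.
S has to be done before T (must start by minute 289, minus 15-minute gap → minute 274). That means finishing by minute 274, i.e. starting by 274 − 65 = minute 209.
R has to be done before S (must start by minute 209, minus 10-minute gap → minute 199). That means finishing by minute 199, i.e. starting by 199 − 10 = minute 189.
Q feeds into R (must start by minute 189, minus 25-minute gap → minute 164); so Q must finish by minute 164 and therefore start by minute 94.
Nothing follows U; the deadline of minute 349 is its only limit. It must start by 349 − 70 = minute 279.
P must finish in time for Q (must start by minute 94); U (must start by minute 279, minus 20-minute gap → minute 259). The tightest is minute 94, so P must start by 94 − 70 = minute 24.

24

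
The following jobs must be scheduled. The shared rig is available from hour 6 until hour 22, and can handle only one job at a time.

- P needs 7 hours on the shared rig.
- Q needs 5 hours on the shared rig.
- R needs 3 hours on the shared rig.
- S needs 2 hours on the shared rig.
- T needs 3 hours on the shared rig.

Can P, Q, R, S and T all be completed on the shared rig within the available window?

No

The shared rig window is 22 − 6 = 16 hours.
Running back to back, the jobs need 7 + 5 + 3 + 2 + 3 = 20 hours on the shared rig.
Since 20 > 16, they cannot all fit.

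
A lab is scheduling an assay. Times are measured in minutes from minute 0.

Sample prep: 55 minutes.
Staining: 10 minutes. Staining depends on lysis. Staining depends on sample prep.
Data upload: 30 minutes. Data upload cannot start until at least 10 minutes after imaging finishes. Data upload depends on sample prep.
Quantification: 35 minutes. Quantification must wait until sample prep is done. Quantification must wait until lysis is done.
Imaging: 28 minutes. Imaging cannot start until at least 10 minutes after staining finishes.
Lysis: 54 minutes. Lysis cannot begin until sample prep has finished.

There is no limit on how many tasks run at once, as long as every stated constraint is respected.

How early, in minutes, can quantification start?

109

Nothing blocks sample prep, so it runs from minute 0 to minute 55.
Lysis waits on sample prep (finishes minute 55), so it starts at minute 55 and finishes at 55 + 54 = minute 109.
Quantification waits on sample prep (finishes minute 55); lysis (finishes minute 109). The latest of these is minute 109, which is the earliest quantification can start.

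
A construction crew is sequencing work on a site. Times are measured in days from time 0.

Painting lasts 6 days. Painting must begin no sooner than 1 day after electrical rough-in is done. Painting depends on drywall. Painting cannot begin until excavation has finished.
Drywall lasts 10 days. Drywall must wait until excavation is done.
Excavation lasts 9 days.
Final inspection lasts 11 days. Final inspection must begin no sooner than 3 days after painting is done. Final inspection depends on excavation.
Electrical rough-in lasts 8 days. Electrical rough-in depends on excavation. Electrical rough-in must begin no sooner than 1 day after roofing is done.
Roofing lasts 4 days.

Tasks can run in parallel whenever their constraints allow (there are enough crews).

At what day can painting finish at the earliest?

25

Roofing can start immediately at day 0; it finishes at day 4.
Nothing blocks excavation, so it runs from day 0 to day 9.
After excavation (finishes day 9), drywall can start at day 9 and finishes at day 19.
For electrical rough-in: excavation (finishes day 9); roofing (finishes day 4, plus 1-day gap → day 5). Taking the maximum gives a start of day 9, and it finishes at 9 + 8 = day 17.
Painting needs all of electrical rough-in (finishes day 17, plus 1-day gap → day 18); drywall (finishes day 19); excavation (finishes day 9). That puts its earliest start at day 19; it finishes at 19 + 6 = day 25.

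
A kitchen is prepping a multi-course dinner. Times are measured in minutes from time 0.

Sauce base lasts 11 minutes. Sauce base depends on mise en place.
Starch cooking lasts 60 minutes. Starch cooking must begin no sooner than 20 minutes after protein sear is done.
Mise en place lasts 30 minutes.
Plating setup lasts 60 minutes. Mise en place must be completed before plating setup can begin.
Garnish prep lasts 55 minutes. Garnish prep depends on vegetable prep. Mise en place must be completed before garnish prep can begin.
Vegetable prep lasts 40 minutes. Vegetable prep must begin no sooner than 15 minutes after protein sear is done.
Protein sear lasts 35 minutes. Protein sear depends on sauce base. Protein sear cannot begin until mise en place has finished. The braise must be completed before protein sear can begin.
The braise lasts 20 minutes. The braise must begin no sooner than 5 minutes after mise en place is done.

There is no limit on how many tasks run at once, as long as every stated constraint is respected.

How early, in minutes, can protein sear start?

Mise en place can start immediately at minute 0; it finishes at minute 30.
The braise waits on mise en place (finishes minute 30, plus 5-minute gap → minute 35), so it starts at minute 35 and finishes at 35 + 20 = minute 55.
Sauce base waits on mise en place (finishes minute 30), so it starts at minute 30 and finishes at 30 + 11 = minute 41.
Protein sear waits on sauce base (finishes minute 41); mise en place (finishes minute 30); the braise (finishes minute 55). The latest of these is minute 55, which is the earliest protein sear can start.

55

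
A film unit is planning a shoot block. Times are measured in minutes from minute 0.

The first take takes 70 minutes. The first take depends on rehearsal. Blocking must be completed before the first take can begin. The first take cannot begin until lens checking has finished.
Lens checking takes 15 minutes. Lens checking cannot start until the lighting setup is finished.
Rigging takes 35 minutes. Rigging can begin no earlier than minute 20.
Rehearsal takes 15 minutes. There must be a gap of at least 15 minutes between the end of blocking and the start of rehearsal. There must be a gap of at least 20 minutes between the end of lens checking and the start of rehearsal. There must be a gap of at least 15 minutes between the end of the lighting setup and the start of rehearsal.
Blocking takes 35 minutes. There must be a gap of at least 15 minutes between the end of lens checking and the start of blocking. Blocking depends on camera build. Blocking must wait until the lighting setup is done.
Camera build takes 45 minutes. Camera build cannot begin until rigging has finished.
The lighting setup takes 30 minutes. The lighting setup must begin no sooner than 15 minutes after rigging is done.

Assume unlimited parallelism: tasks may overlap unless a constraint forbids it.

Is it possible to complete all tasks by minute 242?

Rigging waits on its own release at minute 20, so it starts at minute 20 and finishes at 20 + 35 = minute 55.
Camera build waits on rigging (finishes minute 55), so it starts at minute 55 and finishes at 55 + 45 = minute 100.
The lighting setup cannot begin until rigging (finishes minute 55, plus 15-minute gap → minute 70). It runs from minute 70 to 70 + 30 = minute 100.
After the lighting setup (finishes minute 100), lens checking can start at minute 100 and finishes at minute 115.
Blocking cannot start until lens checking (finishes minute 115, plus 15-minute gap → minute 130); camera build (finishes minute 100); the lighting setup (finishes minute 100). The controlling bound is minute 130, so blocking finishes at 130 + 35 = minute 165.
Rehearsal has to wait for blocking (finishes minute 165, plus 15-minute gap → minute 180); lens checking (finishes minute 115, plus 20-minute gap → minute 135); the lighting setup (finishes minute 100, plus 15-minute gap → minute 115). The latest of these is minute 180, so rehearsal runs minute 180 to 180 + 15 = minute 195.
The first take has to wait for rehearsal (finishes minute 195); blocking (finishes minute 165); lens checking (finishes minute 115). The latest of these is minute 195, so the first take runs minute 195 to 195 + 70 = minute 265.
The earliest everything can be done is minute 265, which is after the deadline of 242, so it is not possible.

No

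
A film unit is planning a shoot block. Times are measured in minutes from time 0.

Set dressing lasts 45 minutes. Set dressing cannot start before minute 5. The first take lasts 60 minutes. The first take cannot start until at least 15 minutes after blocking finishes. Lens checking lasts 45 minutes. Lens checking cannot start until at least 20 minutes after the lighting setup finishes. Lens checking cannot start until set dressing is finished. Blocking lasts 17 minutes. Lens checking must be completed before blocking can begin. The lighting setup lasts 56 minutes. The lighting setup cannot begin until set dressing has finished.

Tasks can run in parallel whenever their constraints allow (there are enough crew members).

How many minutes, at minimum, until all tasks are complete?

263

Set dressing cannot begin until its own release at minute 5. It runs from minute 5 to 5 + 45 = minute 50.
The lighting setup cannot begin until set dressing (finishes minute 50). It runs from minute 50 to 50 + 56 = minute 106.
Lens checking has to wait for the lighting setup (finishes minute 106, plus 20-minute gap → minute 126); set dressing (finishes minute 50). The latest of these is minute 126, so lens checking runs minute 126 to 126 + 45 = minute 171.
After lens checking (finishes minute 171), blocking can start at minute 171 and finishes at minute 188.
After blocking (finishes minute 188, plus 15-minute gap → minute 203), the first take can start at minute 203 and finishes at minute 263.
All tasks are finished once the last one completes. Finish times: Set dressing at 50, The lighting setup at 106, Lens checking at 171, Blocking at 188, The first take at 263. The latest is minute 263.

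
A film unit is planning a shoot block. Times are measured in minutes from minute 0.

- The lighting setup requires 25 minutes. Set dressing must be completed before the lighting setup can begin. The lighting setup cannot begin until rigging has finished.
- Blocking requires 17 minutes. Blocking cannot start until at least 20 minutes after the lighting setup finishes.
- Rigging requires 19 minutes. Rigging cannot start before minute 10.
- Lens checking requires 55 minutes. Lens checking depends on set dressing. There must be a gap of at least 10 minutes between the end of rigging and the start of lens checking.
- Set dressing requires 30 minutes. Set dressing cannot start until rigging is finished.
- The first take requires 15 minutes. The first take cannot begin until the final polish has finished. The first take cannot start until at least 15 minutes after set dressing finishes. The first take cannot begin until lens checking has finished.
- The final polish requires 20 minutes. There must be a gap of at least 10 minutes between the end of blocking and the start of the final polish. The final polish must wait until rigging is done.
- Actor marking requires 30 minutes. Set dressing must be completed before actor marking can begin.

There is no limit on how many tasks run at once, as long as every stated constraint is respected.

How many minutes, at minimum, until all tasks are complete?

Rigging waits on its own release at minute 10, so it starts at minute 10 and finishes at 10 + 19 = minute 29.
Set dressing cannot begin until rigging (finishes minute 29). It runs from minute 29 to 29 + 30 = minute 59.
Actor marking waits on set dressing (finishes minute 59), so it starts at minute 59 and finishes at 59 + 30 = minute 89.
Lens checking needs all of set dressing (finishes minute 59); rigging (finishes minute 29, plus 10-minute gap → minute 39). That puts its earliest start at minute 59; it finishes at 59 + 55 = minute 114.
The lighting setup cannot start until set dressing (finishes minute 59); rigging (finishes minute 29). The controlling bound is minute 59, so the lighting setup finishes at 59 + 25 = minute 84.
Blocking cannot begin until the lighting setup (finishes minute 84, plus 20-minute gap → minute 104). It runs from minute 104 to 104 + 17 = minute 121.
The final polish needs all of blocking (finishes minute 121, plus 10-minute gap → minute 131); rigging (finishes minute 29). That puts its earliest start at minute 131; it finishes at 131 + 20 = minute 151.
The first take needs all of the final polish (finishes minute 151); set dressing (finishes minute 59, plus 15-minute gap → minute 74); lens checking (finishes minute 114). That puts its earliest start at minute 151; it finishes at 151 + 15 = minute 166.
All tasks are finished once the last one completes. Finish times: Rigging at 29, Set dressing at 59, The lighting setup at 84, Lens checking at 114, Blocking at 121, Actor marking at 89, The final polish at 151, The first take at 166. The latest is minute 166.

166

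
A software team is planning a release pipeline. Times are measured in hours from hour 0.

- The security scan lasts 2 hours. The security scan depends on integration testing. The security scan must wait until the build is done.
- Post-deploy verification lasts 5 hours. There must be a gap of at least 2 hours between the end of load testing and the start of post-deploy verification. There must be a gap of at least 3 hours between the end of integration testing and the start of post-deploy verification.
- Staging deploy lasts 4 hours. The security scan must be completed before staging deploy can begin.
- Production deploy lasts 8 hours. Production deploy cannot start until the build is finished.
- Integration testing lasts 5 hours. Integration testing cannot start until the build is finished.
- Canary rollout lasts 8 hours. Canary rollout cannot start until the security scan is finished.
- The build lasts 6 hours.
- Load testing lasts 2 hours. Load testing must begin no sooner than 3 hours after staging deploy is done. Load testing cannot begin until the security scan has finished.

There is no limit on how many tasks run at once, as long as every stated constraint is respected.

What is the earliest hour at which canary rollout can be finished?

21

The build has no prerequisites, so it starts at hour 0 and finishes at hour 6.
After the build (finishes hour 6), integration testing can start at hour 6 and finishes at hour 11.
The security scan needs all of integration testing (finishes hour 11); the build (finishes hour 6). That puts its earliest start at hour 11; it finishes at 11 + 2 = hour 13.
Canary rollout waits on the security scan (finishes hour 13), so it starts at hour 13 and finishes at 13 + 8 = hour 21.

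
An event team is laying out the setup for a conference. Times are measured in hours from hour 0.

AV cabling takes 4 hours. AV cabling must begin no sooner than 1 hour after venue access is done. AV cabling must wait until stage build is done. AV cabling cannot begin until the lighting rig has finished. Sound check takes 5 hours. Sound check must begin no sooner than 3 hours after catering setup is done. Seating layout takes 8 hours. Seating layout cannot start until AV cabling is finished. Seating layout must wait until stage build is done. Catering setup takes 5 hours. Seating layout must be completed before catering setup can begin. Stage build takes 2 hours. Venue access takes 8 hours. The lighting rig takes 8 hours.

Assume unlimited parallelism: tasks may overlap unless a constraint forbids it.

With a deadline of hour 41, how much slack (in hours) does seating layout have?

Nothing blocks the lighting rig, so it runs from hour 0 to hour 8.
Nothing blocks stage build, so it runs from hour 0 to hour 2.
Venue access can start immediately at hour 0; it finishes at hour 8.
AV cabling needs all of venue access (finishes hour 8, plus 1-hour gap → hour 9); stage build (finishes hour 2); the lighting rig (finishes hour 8). That puts its earliest start at hour 9; it finishes at 9 + 4 = hour 13.
Seating layout has to wait for AV cabling (finishes hour 13); stage build (finishes hour 2). The latest of these is hour 13, so seating layout runs hour 13 to 13 + 8 = hour 21.

Working backward from the deadline:
To finish by hour 41, sound check (duration 5) must start no later than hour 36.
Catering setup has to be done before sound check (must start by hour 36, minus 3-hour gap → hour 33). That means finishing by hour 33, i.e. starting by 33 − 5 = hour 28.
Seating layout must finish before catering setup (must start by hour 28). With an 8-hour duration, seating layout must start by 28 − 8 = hour 20.
So seating layout can start as early as hour 13 and as late as hour 20, giving 20 − 13 = 7 hours of slack.

7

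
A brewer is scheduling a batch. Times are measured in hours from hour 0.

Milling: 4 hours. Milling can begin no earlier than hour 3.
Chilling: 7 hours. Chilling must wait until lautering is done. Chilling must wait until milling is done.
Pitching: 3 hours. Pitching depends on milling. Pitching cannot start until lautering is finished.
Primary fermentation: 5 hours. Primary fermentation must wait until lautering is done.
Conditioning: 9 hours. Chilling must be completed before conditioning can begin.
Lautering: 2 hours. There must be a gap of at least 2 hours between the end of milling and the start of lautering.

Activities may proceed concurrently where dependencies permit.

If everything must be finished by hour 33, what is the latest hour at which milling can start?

To finish by hour 33, conditioning (duration 9) must start no later than hour 24.
Chilling has to be done before conditioning (must start by hour 24). That means finishing by hour 24, i.e. starting by 24 − 7 = hour 17.
Pitching has no dependents, so it just needs to finish by hour 33. Starting by 33 − 3 = hour 30 achieves that.
To finish by hour 33, primary fermentation (duration 5) must start no later than hour 28.
Lautering must finish in time for chilling (must start by hour 17); pitching (must start by hour 30); primary fermentation (must start by hour 28). The tightest is hour 17, so lautering must start by 17 − 2 = hour 15.
Milling feeds lautering (must start by hour 15, minus 2-hour gap → hour 13); chilling (must start by hour 17); pitching (must start by hour 30). Taking the minimum, milling must finish by hour 13 and start by 13 − 4 = hour 9.

9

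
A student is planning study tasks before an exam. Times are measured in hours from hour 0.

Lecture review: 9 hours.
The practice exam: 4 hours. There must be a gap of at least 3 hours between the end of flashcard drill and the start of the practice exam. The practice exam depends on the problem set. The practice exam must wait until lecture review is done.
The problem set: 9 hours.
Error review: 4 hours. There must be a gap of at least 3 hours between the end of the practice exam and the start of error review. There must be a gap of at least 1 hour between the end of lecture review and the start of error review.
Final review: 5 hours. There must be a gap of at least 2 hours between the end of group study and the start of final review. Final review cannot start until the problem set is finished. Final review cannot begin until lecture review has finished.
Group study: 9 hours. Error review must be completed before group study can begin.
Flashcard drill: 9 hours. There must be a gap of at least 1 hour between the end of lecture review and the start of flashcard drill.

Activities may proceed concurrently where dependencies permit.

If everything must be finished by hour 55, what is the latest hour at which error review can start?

35

To finish by hour 55, final review (duration 5) must start no later than hour 50.
Group study has to be done before final review (must start by hour 50, minus 2-hour gap → hour 48). That means finishing by hour 48, i.e. starting by 48 − 9 = hour 39.
Error review must finish before group study (must start by hour 39). With a 4-hour duration, error review must start by 39 − 4 = hour 35.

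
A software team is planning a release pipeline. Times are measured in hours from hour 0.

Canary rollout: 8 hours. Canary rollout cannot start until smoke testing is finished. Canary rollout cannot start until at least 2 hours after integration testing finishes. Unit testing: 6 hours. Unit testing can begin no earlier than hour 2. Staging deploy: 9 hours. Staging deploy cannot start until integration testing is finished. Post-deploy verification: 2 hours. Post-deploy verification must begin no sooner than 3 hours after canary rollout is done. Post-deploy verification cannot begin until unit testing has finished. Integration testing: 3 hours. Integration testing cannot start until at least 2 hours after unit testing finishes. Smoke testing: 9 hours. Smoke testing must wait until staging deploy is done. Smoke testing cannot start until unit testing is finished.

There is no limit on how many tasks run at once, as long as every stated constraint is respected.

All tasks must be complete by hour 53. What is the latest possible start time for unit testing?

11

Nothing follows post-deploy verification; the deadline of hour 53 is its only limit. It must start by 53 − 2 = hour 51.
Canary rollout must finish before post-deploy verification (must start by hour 51, minus 3-hour gap → hour 48). With an 8-hour duration, canary rollout must start by 48 − 8 = hour 40.
Smoke testing feeds into canary rollout (must start by hour 40); so smoke testing must finish by hour 40 and therefore start by hour 31.
Staging deploy must finish before smoke testing (must start by hour 31). With a 9-hour duration, staging deploy must start by 31 − 9 = hour 22.
Integration testing has several dependents: staging deploy (must start by hour 22); canary rollout (must start by hour 40, minus 2-hour gap → hour 38). The earliest of those limits is hour 22, so integration testing must start by 22 − 3 = hour 19.
Unit testing must finish in time for integration testing (must start by hour 19, minus 2-hour gap → hour 17); smoke testing (must start by hour 31); post-deploy verification (must start by hour 51). The tightest is hour 17, so unit testing must start by 17 − 6 = hour 11.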